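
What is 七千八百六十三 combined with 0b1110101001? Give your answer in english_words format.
Convert 七千八百六十三 (Chinese numeral) → 7×1000 + 8×100 + 6×10 + 3 = 7863 (decimal)
Convert 0b1110101001 (binary) → 512 + 256 + 128 + 32 + 8 + 1 = 937 (decimal)
Compute 7863 + 937 = 8800
Convert 8800 (decimal) → 8800 = 8×1000 + 8×100 → eight thousand eight hundred (English words)
eight thousand eight hundred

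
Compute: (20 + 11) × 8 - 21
Parentheses first: 20 + 11 = 31
Multiply: 31 × 8 = 248
Subtract: 248 - 21 = 227
227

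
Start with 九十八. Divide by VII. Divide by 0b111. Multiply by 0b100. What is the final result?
Convert 九十八 (Chinese numeral) → 9×10 + 8 = 98 (decimal)
Start: 98
Convert VII (Roman numeral) → 5 + 1 + 1 = 7 (decimal)
98 ÷ 7 = 14
Convert 0b111 (binary) → 4 + 2 + 1 = 7 (decimal)
14 ÷ 7 = 2
Convert 0b100 (binary) → 4 (decimal)
2 × 4 = 8
8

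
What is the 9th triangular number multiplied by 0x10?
Convert the 9th triangular number (triangular index) → 9×10/2 = 45 (decimal)
Convert 0x10 (hexadecimal) → 1×16 = 16 (decimal)
Compute 45 × 16 = 720
720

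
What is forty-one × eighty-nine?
Convert forty-one (English words) → 41 (decimal)
Convert eighty-nine (English words) → 89 (decimal)
Compute 41 × 89 = 3649
3649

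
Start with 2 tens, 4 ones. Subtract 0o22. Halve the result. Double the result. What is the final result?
Convert 2 tens, 4 ones (place-value notation) → 2×10 + 4 = 24 (decimal)
Start: 24
Convert 0o22 (octal) → 2×8 + 2 = 18 (decimal)
24 - 18 = 6
6 ÷ 2 = 3
3 × 2 = 6
6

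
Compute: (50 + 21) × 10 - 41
Parentheses first: 50 + 21 = 71
Multiply: 71 × 10 = 710
Subtract: 710 - 41 = 669
669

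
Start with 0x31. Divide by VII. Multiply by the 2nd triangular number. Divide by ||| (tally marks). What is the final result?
Convert 0x31 (hexadecimal) → 3×16 + 1 = 49 (decimal)
Start: 49
Convert VII (Roman numeral) → 5 + 1 + 1 = 7 (decimal)
49 ÷ 7 = 7
Convert the 2nd triangular number (triangular index) → 2×3/2 = 3 (decimal)
7 × 3 = 21
Convert ||| (tally marks) → 3 (decimal)
21 ÷ 3 = 7
7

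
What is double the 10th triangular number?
The 10th triangular number = 10×11/2 = 55
Compute 55 × 2 = 110
110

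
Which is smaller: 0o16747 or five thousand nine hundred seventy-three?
Convert 0o16747 (octal) → 1×4096 + 6×512 + 7×64 + 4×8 + 7 = 7655 (decimal)
Convert five thousand nine hundred seventy-three (English words) → 5×1000 + 9×100 + 73 = 5973 (decimal)
Compare 7655 vs 5973: smaller = 5973
5973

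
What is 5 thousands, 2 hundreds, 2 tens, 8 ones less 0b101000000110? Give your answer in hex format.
Convert 5 thousands, 2 hundreds, 2 tens, 8 ones (place-value notation) → 5×1000 + 2×100 + 2×10 + 8 = 5228 (decimal)
Convert 0b101000000110 (binary) → 2048 + 512 + 4 + 2 = 2566 (decimal)
Compute 5228 - 2566 = 2662
Convert 2662 (decimal) → 2662 = 10×256 + 6×16 + 6 → 0xA66 (hexadecimal)
0xA66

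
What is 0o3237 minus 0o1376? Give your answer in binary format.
Convert 0o3237 (octal) → 3×512 + 2×64 + 3×8 + 7 = 1695 (decimal)
Convert 0o1376 (octal) → 1×512 + 3×64 + 7×8 + 6 = 766 (decimal)
Compute 1695 - 766 = 929
Convert 929 (decimal) → 929 = 512 + 256 + 128 + 32 + 1 → 0b1110100001 (binary)
0b1110100001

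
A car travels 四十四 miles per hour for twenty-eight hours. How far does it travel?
Convert 四十四 (Chinese numeral) → 4×10 + 4 = 44 (decimal)
Convert twenty-eight (English words) → 28 (decimal)
Compute 44 × 28 = 1232
1232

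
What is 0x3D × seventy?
Convert 0x3D (hexadecimal) → 3×16 + 13 = 61 (decimal)
Convert seventy (English words) → 70 (decimal)
Compute 61 × 70 = 4270
4270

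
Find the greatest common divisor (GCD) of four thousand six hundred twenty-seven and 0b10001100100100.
Convert four thousand six hundred twenty-seven (English words) → 4×1000 + 6×100 + 27 = 4627 (decimal)
Convert 0b10001100100100 (binary) → 8192 + 512 + 256 + 32 + 4 = 8996 (decimal)
Compute gcd(4627, 8996) = 1
1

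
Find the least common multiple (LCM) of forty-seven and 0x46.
Convert forty-seven (English words) → 47 (decimal)
Convert 0x46 (hexadecimal) → 4×16 + 6 = 70 (decimal)
Compute lcm(47, 70) = 3290
3290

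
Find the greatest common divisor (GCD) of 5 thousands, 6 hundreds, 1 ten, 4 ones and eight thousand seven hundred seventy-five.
Convert 5 thousands, 6 hundreds, 1 ten, 4 ones (place-value notation) → 5×1000 + 6×100 + 1×10 + 4 = 5614 (decimal)
Convert eight thousand seven hundred seventy-five (English words) → 8×1000 + 7×100 + 75 = 8775 (decimal)
Compute gcd(5614, 8775) = 1
1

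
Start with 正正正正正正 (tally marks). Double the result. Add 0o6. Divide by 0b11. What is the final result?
Convert 正正正正正正 (tally marks) → 5 + 5 + 5 + 5 + 5 + 5 = 30 (decimal)
Start: 30
30 × 2 = 60
Convert 0o6 (octal) → 6 (decimal)
60 + 6 = 66
Convert 0b11 (binary) → 2 + 1 = 3 (decimal)
66 ÷ 3 = 22
22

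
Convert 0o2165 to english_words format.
Convert 0o2165 (octal) → 2×512 + 1×64 + 6×8 + 5 = 1141 (decimal)
Convert 1141 (decimal) → 1141 = 1×1000 + 1×100 + 41 → one thousand one hundred forty-one (English words)
one thousand one hundred forty-one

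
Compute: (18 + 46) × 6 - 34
Parentheses first: 18 + 46 = 64
Multiply: 64 × 6 = 384
Subtract: 384 - 34 = 350
350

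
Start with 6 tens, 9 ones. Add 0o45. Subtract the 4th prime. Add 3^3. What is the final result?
Convert 6 tens, 9 ones (place-value notation) → 6×10 + 9 = 69 (decimal)
Start: 69
Convert 0o45 (octal) → 4×8 + 5 = 37 (decimal)
69 + 37 = 106
Convert the 4th prime (prime index) → 7 (decimal)
106 - 7 = 99
Convert 3^3 (power) → 27 (decimal)
99 + 27 = 126
126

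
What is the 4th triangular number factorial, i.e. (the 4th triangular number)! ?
Convert the 4th triangular number (triangular index) → 4×5/2 = 10 (decimal)
Compute 10! = 3628800
3628800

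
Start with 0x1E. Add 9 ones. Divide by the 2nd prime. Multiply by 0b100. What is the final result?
Convert 0x1E (hexadecimal) → 1×16 + 14 = 30 (decimal)
Start: 30
Convert 9 ones (place-value notation) → 9 (decimal)
30 + 9 = 39
Convert the 2nd prime (prime index) → 3 (decimal)
39 ÷ 3 = 13
Convert 0b100 (binary) → 4 (decimal)
13 × 4 = 52
52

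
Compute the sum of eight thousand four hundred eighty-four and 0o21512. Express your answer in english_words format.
Convert eight thousand four hundred eighty-four (English words) → 8×1000 + 4×100 + 84 = 8484 (decimal)
Convert 0o21512 (octal) → 2×4096 + 1×512 + 5×64 + 1×8 + 2 = 9034 (decimal)
Compute 8484 + 9034 = 17518
Convert 17518 (decimal) → 17518 = 17×1000 + 5×100 + 18 → seventeen thousand five hundred eighteen (English words)
seventeen thousand five hundred eighteen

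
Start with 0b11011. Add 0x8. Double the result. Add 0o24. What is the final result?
Convert 0b11011 (binary) → 16 + 8 + 2 + 1 = 27 (decimal)
Start: 27
Convert 0x8 (hexadecimal) → 8 (decimal)
27 + 8 = 35
35 × 2 = 70
Convert 0o24 (octal) → 2×8 + 4 = 20 (decimal)
70 + 20 = 90
90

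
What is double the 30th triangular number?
The 30th triangular number = 30×31/2 = 465
Compute 465 × 2 = 930
930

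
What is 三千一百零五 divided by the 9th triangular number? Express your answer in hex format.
Convert 三千一百零五 (Chinese numeral) → 3×1000 + 1×100 + 5 = 3105 (decimal)
Convert the 9th triangular number (triangular index) → 9×10/2 = 45 (decimal)
Compute 3105 ÷ 45 = 69
Convert 69 (decimal) → 69 = 4×16 + 5 → 0x45 (hexadecimal)
0x45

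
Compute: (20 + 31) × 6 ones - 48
Convert 6 ones (place-value notation) → 6 (decimal)
Expression in decimal: (20 + 31) × 6 - 48
Parentheses first: 20 + 31 = 51
Multiply: 51 × 6 = 306
Subtract: 306 - 48 = 258
258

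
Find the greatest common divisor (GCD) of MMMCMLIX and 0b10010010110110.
Convert MMMCMLIX (Roman numeral) → 1000 + 1000 + 1000 + 900 + 50 + 9 = 3959 (decimal)
Convert 0b10010010110110 (binary) → 8192 + 1024 + 128 + 32 + 16 + 4 + 2 = 9398 (decimal)
Compute gcd(3959, 9398) = 37
37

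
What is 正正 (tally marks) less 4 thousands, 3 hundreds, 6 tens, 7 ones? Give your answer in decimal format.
Convert 正正 (tally marks) → 5 + 5 = 10 (decimal)
Convert 4 thousands, 3 hundreds, 6 tens, 7 ones (place-value notation) → 4×1000 + 3×100 + 6×10 + 7 = 4367 (decimal)
Compute 10 - 4367 = -4357
-4357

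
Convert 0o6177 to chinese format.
Convert 0o6177 (octal) → 6×512 + 1×64 + 7×8 + 7 = 3199 (decimal)
Convert 3199 (decimal) → 3199 = 3×1000 + 1×100 + 9×10 + 9 → 三千一百九十九 (Chinese numeral)
三千一百九十九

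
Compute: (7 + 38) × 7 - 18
Parentheses first: 7 + 38 = 45
Multiply: 45 × 7 = 315
Subtract: 315 - 18 = 297
297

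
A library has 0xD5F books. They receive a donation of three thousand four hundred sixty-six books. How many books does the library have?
Convert 0xD5F (hexadecimal) → 13×256 + 5×16 + 15 = 3423 (decimal)
Convert three thousand four hundred sixty-six (English words) → 3×1000 + 4×100 + 66 = 3466 (decimal)
Compute 3423 + 3466 = 6889
6889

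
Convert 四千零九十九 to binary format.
Convert 四千零九十九 (Chinese numeral) → 4×1000 + 9×10 + 9 = 4099 (decimal)
Convert 4099 (decimal) → 4099 = 4096 + 2 + 1 → 0b1000000000011 (binary)
0b1000000000011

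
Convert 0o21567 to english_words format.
Convert 0o21567 (octal) → 2×4096 + 1×512 + 5×64 + 6×8 + 7 = 9079 (decimal)
Convert 9079 (decimal) → 9079 = 9×1000 + 79 → nine thousand seventy-nine (English words)
nine thousand seventy-nine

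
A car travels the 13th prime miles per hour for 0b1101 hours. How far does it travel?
Convert the 13th prime (prime index) → 41 (decimal)
Convert 0b1101 (binary) → 8 + 4 + 1 = 13 (decimal)
Compute 41 × 13 = 533
533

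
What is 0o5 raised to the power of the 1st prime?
Convert 0o5 (octal) → 5 (decimal)
Convert the 1st prime (prime index) → 2 (decimal)
Compute 5 ^ 2 = 25
25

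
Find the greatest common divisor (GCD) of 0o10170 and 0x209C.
Convert 0o10170 (octal) → 1×4096 + 1×64 + 7×8 = 4216 (decimal)
Convert 0x209C (hexadecimal) → 2×4096 + 9×16 + 12 = 8348 (decimal)
Compute gcd(4216, 8348) = 4
4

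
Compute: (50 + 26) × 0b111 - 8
Convert 0b111 (binary) → 4 + 2 + 1 = 7 (decimal)
Expression in decimal: (50 + 26) × 7 - 8
Parentheses first: 50 + 26 = 76
Multiply: 76 × 7 = 532
Subtract: 532 - 8 = 524
524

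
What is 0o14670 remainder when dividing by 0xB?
Convert 0o14670 (octal) → 1×4096 + 4×512 + 6×64 + 7×8 = 6584 (decimal)
Convert 0xB (hexadecimal) → 11 (decimal)
Compute 6584 mod 11 = 6
6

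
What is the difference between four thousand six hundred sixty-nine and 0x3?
Convert four thousand six hundred sixty-nine (English words) → 4×1000 + 6×100 + 69 = 4669 (decimal)
Convert 0x3 (hexadecimal) → 3 (decimal)
Difference: |4669 - 3| = 4666
4666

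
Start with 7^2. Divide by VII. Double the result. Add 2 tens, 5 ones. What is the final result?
Convert 7^2 (power) → 49 (decimal)
Start: 49
Convert VII (Roman numeral) → 5 + 1 + 1 = 7 (decimal)
49 ÷ 7 = 7
7 × 2 = 14
Convert 2 tens, 5 ones (place-value notation) → 2×10 + 5 = 25 (decimal)
14 + 25 = 39
39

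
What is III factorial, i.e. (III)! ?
Convert III (Roman numeral) → 1 + 1 + 1 = 3 (decimal)
Compute 3! = 6
6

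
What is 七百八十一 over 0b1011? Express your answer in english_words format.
Convert 七百八十一 (Chinese numeral) → 7×100 + 8×10 + 1 = 781 (decimal)
Convert 0b1011 (binary) → 8 + 2 + 1 = 11 (decimal)
Compute 781 ÷ 11 = 71
Convert 71 (decimal) → seventy-one (English words)
seventy-one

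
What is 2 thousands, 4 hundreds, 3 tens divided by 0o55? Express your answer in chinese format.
Convert 2 thousands, 4 hundreds, 3 tens (place-value notation) → 2×1000 + 4×100 + 3×10 = 2430 (decimal)
Convert 0o55 (octal) → 5×8 + 5 = 45 (decimal)
Compute 2430 ÷ 45 = 54
Convert 54 (decimal) → 54 = 5×10 + 4 → 五十四 (Chinese numeral)
五十四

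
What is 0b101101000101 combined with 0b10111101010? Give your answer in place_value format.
Convert 0b101101000101 (binary) → 2048 + 512 + 256 + 64 + 4 + 1 = 2885 (decimal)
Convert 0b10111101010 (binary) → 1024 + 256 + 128 + 64 + 32 + 8 + 2 = 1514 (decimal)
Compute 2885 + 1514 = 4399
Convert 4399 (decimal) → 4399 = 4×1000 + 3×100 + 9×10 + 9 → 4 thousands, 3 hundreds, 9 tens, 9 ones (place-value notation)
4 thousands, 3 hundreds, 9 tens, 9 ones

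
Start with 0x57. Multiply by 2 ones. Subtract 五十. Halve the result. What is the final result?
Convert 0x57 (hexadecimal) → 5×16 + 7 = 87 (decimal)
Start: 87
Convert 2 ones (place-value notation) → 2 (decimal)
87 × 2 = 174
Convert 五十 (Chinese numeral) → 5×10 = 50 (decimal)
174 - 50 = 124
124 ÷ 2 = 62
62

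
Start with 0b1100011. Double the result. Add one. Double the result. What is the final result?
Convert 0b1100011 (binary) → 64 + 32 + 2 + 1 = 99 (decimal)
Start: 99
99 × 2 = 198
Convert one (English words) → 1 (decimal)
198 + 1 = 199
199 × 2 = 398
398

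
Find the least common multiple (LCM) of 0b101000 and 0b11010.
Convert 0b101000 (binary) → 32 + 8 = 40 (decimal)
Convert 0b11010 (binary) → 16 + 8 + 2 = 26 (decimal)
Compute lcm(40, 26) = 520
520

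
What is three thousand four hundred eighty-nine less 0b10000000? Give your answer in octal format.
Convert three thousand four hundred eighty-nine (English words) → 3×1000 + 4×100 + 89 = 3489 (decimal)
Convert 0b10000000 (binary) → 128 (decimal)
Compute 3489 - 128 = 3361
Convert 3361 (decimal) → 3361 = 6×512 + 4×64 + 4×8 + 1 → 0o6441 (octal)
0o6441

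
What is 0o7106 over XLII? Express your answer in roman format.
Convert 0o7106 (octal) → 7×512 + 1×64 + 6 = 3654 (decimal)
Convert XLII (Roman numeral) → 40 + 1 + 1 = 42 (decimal)
Compute 3654 ÷ 42 = 87
Convert 87 (decimal) → 87 = 50 + 10 + 10 + 10 + 5 + 1 + 1 → LXXXVII (Roman numeral)
LXXXVII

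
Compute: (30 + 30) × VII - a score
Convert VII (Roman numeral) → 5 + 1 + 1 = 7 (decimal)
Convert a score (colloquial) → 20 (decimal)
Expression in decimal: (30 + 30) × 7 - 20
Parentheses first: 30 + 30 = 60
Multiply: 60 × 7 = 420
Subtract: 420 - 20 = 400
400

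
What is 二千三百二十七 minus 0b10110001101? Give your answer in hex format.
Convert 二千三百二十七 (Chinese numeral) → 2×1000 + 3×100 + 2×10 + 7 = 2327 (decimal)
Convert 0b10110001101 (binary) → 1024 + 256 + 128 + 8 + 4 + 1 = 1421 (decimal)
Compute 2327 - 1421 = 906
Convert 906 (decimal) → 906 = 3×256 + 8×16 + 10 → 0x38A (hexadecimal)
0x38A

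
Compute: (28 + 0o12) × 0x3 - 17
Convert 0o12 (octal) → 1×8 + 2 = 10 (decimal)
Convert 0x3 (hexadecimal) → 3 (decimal)
Expression in decimal: (28 + 10) × 3 - 17
Parentheses first: 28 + 10 = 38
Multiply: 38 × 3 = 114
Subtract: 114 - 17 = 97
97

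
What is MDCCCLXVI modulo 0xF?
Convert MDCCCLXVI (Roman numeral) → 1000 + 500 + 100 + 100 + 100 + 50 + 10 + 5 + 1 = 1866 (decimal)
Convert 0xF (hexadecimal) → 15 (decimal)
Compute 1866 mod 15 = 6
6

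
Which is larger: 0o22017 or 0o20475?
Convert 0o22017 (octal) → 2×4096 + 2×512 + 1×8 + 7 = 9231 (decimal)
Convert 0o20475 (octal) → 2×4096 + 4×64 + 7×8 + 5 = 8509 (decimal)
Compare 9231 vs 8509: larger = 9231
9231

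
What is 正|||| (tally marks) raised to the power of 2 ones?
Convert 正|||| (tally marks) → 5 + 4 = 9 (decimal)
Convert 2 ones (place-value notation) → 2 (decimal)
Compute 9 ^ 2 = 81
81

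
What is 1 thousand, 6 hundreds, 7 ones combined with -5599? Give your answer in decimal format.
Convert 1 thousand, 6 hundreds, 7 ones (place-value notation) → 1×1000 + 6×100 + 7 = 1607 (decimal)
Compute 1607 + -5599 = -3992
-3992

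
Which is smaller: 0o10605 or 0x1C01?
Convert 0o10605 (octal) → 1×4096 + 6×64 + 5 = 4485 (decimal)
Convert 0x1C01 (hexadecimal) → 1×4096 + 12×256 + 1 = 7169 (decimal)
Compare 4485 vs 7169: smaller = 4485
4485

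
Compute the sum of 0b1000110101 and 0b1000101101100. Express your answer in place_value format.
Convert 0b1000110101 (binary) → 512 + 32 + 16 + 4 + 1 = 565 (decimal)
Convert 0b1000101101100 (binary) → 4096 + 256 + 64 + 32 + 8 + 4 = 4460 (decimal)
Compute 565 + 4460 = 5025
Convert 5025 (decimal) → 5025 = 5×1000 + 2×10 + 5 → 5 thousands, 2 tens, 5 ones (place-value notation)
5 thousands, 2 tens, 5 ones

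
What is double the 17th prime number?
The 17th prime number = 59
Compute 59 × 2 = 118
118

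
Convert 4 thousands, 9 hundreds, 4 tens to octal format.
Convert 4 thousands, 9 hundreds, 4 tens (place-value notation) → 4×1000 + 9×100 + 4×10 = 4940 (decimal)
Convert 4940 (decimal) → 4940 = 1×4096 + 1×512 + 5×64 + 1×8 + 4 → 0o11514 (octal)
0o11514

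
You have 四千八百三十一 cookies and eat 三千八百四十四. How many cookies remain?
Convert 四千八百三十一 (Chinese numeral) → 4×1000 + 8×100 + 3×10 + 1 = 4831 (decimal)
Convert 三千八百四十四 (Chinese numeral) → 3×1000 + 8×100 + 4×10 + 4 = 3844 (decimal)
Compute 4831 - 3844 = 987
987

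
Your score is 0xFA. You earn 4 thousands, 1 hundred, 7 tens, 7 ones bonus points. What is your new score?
Convert 0xFA (hexadecimal) → 15×16 + 10 = 250 (decimal)
Convert 4 thousands, 1 hundred, 7 tens, 7 ones (place-value notation) → 4×1000 + 1×100 + 7×10 + 7 = 4177 (decimal)
Compute 250 + 4177 = 4427
4427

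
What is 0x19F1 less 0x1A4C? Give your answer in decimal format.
Convert 0x19F1 (hexadecimal) → 1×4096 + 9×256 + 15×16 + 1 = 6641 (decimal)
Convert 0x1A4C (hexadecimal) → 1×4096 + 10×256 + 4×16 + 12 = 6732 (decimal)
Compute 6641 - 6732 = -91
-91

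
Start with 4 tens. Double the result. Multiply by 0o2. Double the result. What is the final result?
Convert 4 tens (place-value notation) → 4×10 = 40 (decimal)
Start: 40
40 × 2 = 80
Convert 0o2 (octal) → 2 (decimal)
80 × 2 = 160
160 × 2 = 320
320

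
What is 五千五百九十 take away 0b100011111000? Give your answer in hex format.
Convert 五千五百九十 (Chinese numeral) → 5×1000 + 5×100 + 9×10 = 5590 (decimal)
Convert 0b100011111000 (binary) → 2048 + 128 + 64 + 32 + 16 + 8 = 2296 (decimal)
Compute 5590 - 2296 = 3294
Convert 3294 (decimal) → 3294 = 12×256 + 13×16 + 14 → 0xCDE (hexadecimal)
0xCDE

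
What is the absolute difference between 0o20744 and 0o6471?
Convert 0o20744 (octal) → 2×4096 + 7×64 + 4×8 + 4 = 8676 (decimal)
Convert 0o6471 (octal) → 6×512 + 4×64 + 7×8 + 1 = 3385 (decimal)
Compute |8676 - 3385| = 5291
5291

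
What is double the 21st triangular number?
The 21st triangular number = 21×22/2 = 231
Compute 231 × 2 = 462
462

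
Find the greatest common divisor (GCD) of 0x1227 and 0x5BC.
Convert 0x1227 (hexadecimal) → 1×4096 + 2×256 + 2×16 + 7 = 4647 (decimal)
Convert 0x5BC (hexadecimal) → 5×256 + 11×16 + 12 = 1468 (decimal)
Compute gcd(4647, 1468) = 1
1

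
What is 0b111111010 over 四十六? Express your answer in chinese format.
Convert 0b111111010 (binary) → 256 + 128 + 64 + 32 + 16 + 8 + 2 = 506 (decimal)
Convert 四十六 (Chinese numeral) → 4×10 + 6 = 46 (decimal)
Compute 506 ÷ 46 = 11
Convert 11 (decimal) → 11 = 1×10 + 1 → 十一 (Chinese numeral)
十一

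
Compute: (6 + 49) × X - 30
Convert X (Roman numeral) → 10 (decimal)
Expression in decimal: (6 + 49) × 10 - 30
Parentheses first: 6 + 49 = 55
Multiply: 55 × 10 = 550
Subtract: 550 - 30 = 520
520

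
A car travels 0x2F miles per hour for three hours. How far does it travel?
Convert 0x2F (hexadecimal) → 2×16 + 15 = 47 (decimal)
Convert three (English words) → 3 (decimal)
Compute 47 × 3 = 141
141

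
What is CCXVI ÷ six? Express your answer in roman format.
Convert CCXVI (Roman numeral) → 100 + 100 + 10 + 5 + 1 = 216 (decimal)
Convert six (English words) → 6 (decimal)
Compute 216 ÷ 6 = 36
Convert 36 (decimal) → 36 = 10 + 10 + 10 + 5 + 1 → XXXVI (Roman numeral)
XXXVI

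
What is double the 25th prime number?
The 25th prime number = 97
Compute 97 × 2 = 194
194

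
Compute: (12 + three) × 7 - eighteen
Convert three (English words) → 3 (decimal)
Convert eighteen (English words) → 18 (decimal)
Expression in decimal: (12 + 3) × 7 - 18
Parentheses first: 12 + 3 = 15
Multiply: 15 × 7 = 105
Subtract: 105 - 18 = 87
87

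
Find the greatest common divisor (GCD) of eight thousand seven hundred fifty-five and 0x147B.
Convert eight thousand seven hundred fifty-five (English words) → 8×1000 + 7×100 + 55 = 8755 (decimal)
Convert 0x147B (hexadecimal) → 1×4096 + 4×256 + 7×16 + 11 = 5243 (decimal)
Compute gcd(8755, 5243) = 1
1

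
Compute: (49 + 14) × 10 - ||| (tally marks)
Convert ||| (tally marks) → 3 (decimal)
Expression in decimal: (49 + 14) × 10 - 3
Parentheses first: 49 + 14 = 63
Multiply: 63 × 10 = 630
Subtract: 630 - 3 = 627
627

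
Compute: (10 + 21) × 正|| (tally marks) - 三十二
Convert 正|| (tally marks) → 5 + 2 = 7 (decimal)
Convert 三十二 (Chinese numeral) → 3×10 + 2 = 32 (decimal)
Expression in decimal: (10 + 21) × 7 - 32
Parentheses first: 10 + 21 = 31
Multiply: 31 × 7 = 217
Subtract: 217 - 32 = 185
185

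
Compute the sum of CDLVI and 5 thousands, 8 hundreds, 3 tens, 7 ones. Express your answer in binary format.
Convert CDLVI (Roman numeral) → 400 + 50 + 5 + 1 = 456 (decimal)
Convert 5 thousands, 8 hundreds, 3 tens, 7 ones (place-value notation) → 5×1000 + 8×100 + 3×10 + 7 = 5837 (decimal)
Compute 456 + 5837 = 6293
Convert 6293 (decimal) → 6293 = 4096 + 2048 + 128 + 16 + 4 + 1 → 0b1100010010101 (binary)
0b1100010010101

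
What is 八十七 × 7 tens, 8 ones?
Convert 八十七 (Chinese numeral) → 8×10 + 7 = 87 (decimal)
Convert 7 tens, 8 ones (place-value notation) → 7×10 + 8 = 78 (decimal)
Compute 87 × 78 = 6786
6786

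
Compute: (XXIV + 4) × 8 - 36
Convert XXIV (Roman numeral) → 10 + 10 + 4 = 24 (decimal)
Expression in decimal: (24 + 4) × 8 - 36
Parentheses first: 24 + 4 = 28
Multiply: 28 × 8 = 224
Subtract: 224 - 36 = 188
188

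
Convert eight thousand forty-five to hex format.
Convert eight thousand forty-five (English words) → 8×1000 + 45 = 8045 (decimal)
Convert 8045 (decimal) → 8045 = 1×4096 + 15×256 + 6×16 + 13 → 0x1F6D (hexadecimal)
0x1F6D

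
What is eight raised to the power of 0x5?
Convert eight (English words) → 8 (decimal)
Convert 0x5 (hexadecimal) → 5 (decimal)
Compute 8 ^ 5 = 32768
32768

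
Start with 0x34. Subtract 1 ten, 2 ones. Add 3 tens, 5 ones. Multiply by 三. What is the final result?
Convert 0x34 (hexadecimal) → 3×16 + 4 = 52 (decimal)
Start: 52
Convert 1 ten, 2 ones (place-value notation) → 1×10 + 2 = 12 (decimal)
52 - 12 = 40
Convert 3 tens, 5 ones (place-value notation) → 3×10 + 5 = 35 (decimal)
40 + 35 = 75
Convert 三 (Chinese numeral) → 3 (decimal)
75 × 3 = 225
225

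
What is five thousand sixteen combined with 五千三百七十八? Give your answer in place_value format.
Convert five thousand sixteen (English words) → 5×1000 + 16 = 5016 (decimal)
Convert 五千三百七十八 (Chinese numeral) → 5×1000 + 3×100 + 7×10 + 8 = 5378 (decimal)
Compute 5016 + 5378 = 10394
Convert 10394 (decimal) → 10394 = 10×1000 + 3×100 + 9×10 + 4 → 10 thousands, 3 hundreds, 9 tens, 4 ones (place-value notation)
10 thousands, 3 hundreds, 9 tens, 4 ones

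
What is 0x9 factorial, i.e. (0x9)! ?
Convert 0x9 (hexadecimal) → 9 (decimal)
Compute 9! = 362880
362880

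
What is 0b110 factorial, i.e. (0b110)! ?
Convert 0b110 (binary) → 4 + 2 = 6 (decimal)
Compute 6! = 720
720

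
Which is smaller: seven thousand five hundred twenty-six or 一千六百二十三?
Convert seven thousand five hundred twenty-six (English words) → 7×1000 + 5×100 + 26 = 7526 (decimal)
Convert 一千六百二十三 (Chinese numeral) → 1×1000 + 6×100 + 2×10 + 3 = 1623 (decimal)
Compare 7526 vs 1623: smaller = 1623
1623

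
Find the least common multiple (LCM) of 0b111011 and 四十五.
Convert 0b111011 (binary) → 32 + 16 + 8 + 2 + 1 = 59 (decimal)
Convert 四十五 (Chinese numeral) → 4×10 + 5 = 45 (decimal)
Compute lcm(59, 45) = 2655
2655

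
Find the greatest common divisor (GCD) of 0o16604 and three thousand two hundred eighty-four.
Convert 0o16604 (octal) → 1×4096 + 6×512 + 6×64 + 4 = 7556 (decimal)
Convert three thousand two hundred eighty-four (English words) → 3×1000 + 2×100 + 84 = 3284 (decimal)
Compute gcd(7556, 3284) = 4
4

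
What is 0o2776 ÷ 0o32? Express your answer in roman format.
Convert 0o2776 (octal) → 2×512 + 7×64 + 7×8 + 6 = 1534 (decimal)
Convert 0o32 (octal) → 3×8 + 2 = 26 (decimal)
Compute 1534 ÷ 26 = 59
Convert 59 (decimal) → 59 = 50 + 9 → LIX (Roman numeral)
LIX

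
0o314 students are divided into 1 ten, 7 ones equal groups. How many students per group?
Convert 0o314 (octal) → 3×64 + 1×8 + 4 = 204 (decimal)
Convert 1 ten, 7 ones (place-value notation) → 1×10 + 7 = 17 (decimal)
Compute 204 ÷ 17 = 12
12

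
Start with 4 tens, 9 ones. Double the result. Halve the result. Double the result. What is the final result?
Convert 4 tens, 9 ones (place-value notation) → 4×10 + 9 = 49 (decimal)
Start: 49
49 × 2 = 98
98 ÷ 2 = 49
49 × 2 = 98
98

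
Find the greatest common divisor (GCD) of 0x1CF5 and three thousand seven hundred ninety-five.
Convert 0x1CF5 (hexadecimal) → 1×4096 + 12×256 + 15×16 + 5 = 7413 (decimal)
Convert three thousand seven hundred ninety-five (English words) → 3×1000 + 7×100 + 95 = 3795 (decimal)
Compute gcd(7413, 3795) = 3
3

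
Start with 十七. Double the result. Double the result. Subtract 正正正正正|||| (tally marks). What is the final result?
Convert 十七 (Chinese numeral) → 1×10 + 7 = 17 (decimal)
Start: 17
17 × 2 = 34
34 × 2 = 68
Convert 正正正正正|||| (tally marks) → 5 + 5 + 5 + 5 + 5 + 4 = 29 (decimal)
68 - 29 = 39
39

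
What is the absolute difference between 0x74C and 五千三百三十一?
Convert 0x74C (hexadecimal) → 7×256 + 4×16 + 12 = 1868 (decimal)
Convert 五千三百三十一 (Chinese numeral) → 5×1000 + 3×100 + 3×10 + 1 = 5331 (decimal)
Compute |1868 - 5331| = 3463
3463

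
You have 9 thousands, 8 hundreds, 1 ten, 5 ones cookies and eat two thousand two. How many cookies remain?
Convert 9 thousands, 8 hundreds, 1 ten, 5 ones (place-value notation) → 9×1000 + 8×100 + 1×10 + 5 = 9815 (decimal)
Convert two thousand two (English words) → 2×1000 + 2 = 2002 (decimal)
Compute 9815 - 2002 = 7813
7813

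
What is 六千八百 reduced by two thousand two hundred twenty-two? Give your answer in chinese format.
Convert 六千八百 (Chinese numeral) → 6×1000 + 8×100 = 6800 (decimal)
Convert two thousand two hundred twenty-two (English words) → 2×1000 + 2×100 + 22 = 2222 (decimal)
Compute 6800 - 2222 = 4578
Convert 4578 (decimal) → 4578 = 4×1000 + 5×100 + 7×10 + 8 → 四千五百七十八 (Chinese numeral)
四千五百七十八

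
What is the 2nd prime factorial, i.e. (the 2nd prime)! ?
Convert the 2nd prime (prime index) → 3 (decimal)
Compute 3! = 6
6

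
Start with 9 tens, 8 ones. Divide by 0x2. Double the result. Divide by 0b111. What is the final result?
Convert 9 tens, 8 ones (place-value notation) → 9×10 + 8 = 98 (decimal)
Start: 98
Convert 0x2 (hexadecimal) → 2 (decimal)
98 ÷ 2 = 49
49 × 2 = 98
Convert 0b111 (binary) → 4 + 2 + 1 = 7 (decimal)
98 ÷ 7 = 14
14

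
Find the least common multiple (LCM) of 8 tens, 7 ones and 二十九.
Convert 8 tens, 7 ones (place-value notation) → 8×10 + 7 = 87 (decimal)
Convert 二十九 (Chinese numeral) → 2×10 + 9 = 29 (decimal)
Compute lcm(87, 29) = 87
87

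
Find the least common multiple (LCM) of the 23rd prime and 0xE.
Convert the 23rd prime (prime index) → 83 (decimal)
Convert 0xE (hexadecimal) → 14 (decimal)
Compute lcm(83, 14) = 1162
1162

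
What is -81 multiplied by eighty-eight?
Convert eighty-eight (English words) → 88 (decimal)
Compute -81 × 88 = -7128
-7128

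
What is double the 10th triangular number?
The 10th triangular number = 10×11/2 = 55
Compute 55 × 2 = 110
110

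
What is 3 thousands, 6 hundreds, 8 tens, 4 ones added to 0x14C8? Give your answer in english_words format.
Convert 3 thousands, 6 hundreds, 8 tens, 4 ones (place-value notation) → 3×1000 + 6×100 + 8×10 + 4 = 3684 (decimal)
Convert 0x14C8 (hexadecimal) → 1×4096 + 4×256 + 12×16 + 8 = 5320 (decimal)
Compute 3684 + 5320 = 9004
Convert 9004 (decimal) → 9004 = 9×1000 + 4 → nine thousand four (English words)
nine thousand four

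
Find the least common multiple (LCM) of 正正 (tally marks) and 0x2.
Convert 正正 (tally marks) → 5 + 5 = 10 (decimal)
Convert 0x2 (hexadecimal) → 2 (decimal)
Compute lcm(10, 2) = 10
10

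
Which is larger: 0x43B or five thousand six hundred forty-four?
Convert 0x43B (hexadecimal) → 4×256 + 3×16 + 11 = 1083 (decimal)
Convert five thousand six hundred forty-four (English words) → 5×1000 + 6×100 + 44 = 5644 (decimal)
Compare 1083 vs 5644: larger = 5644
5644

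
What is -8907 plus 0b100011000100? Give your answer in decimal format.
Convert 0b100011000100 (binary) → 2048 + 128 + 64 + 4 = 2244 (decimal)
Compute -8907 + 2244 = -6663
-6663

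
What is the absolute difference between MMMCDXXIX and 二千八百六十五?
Convert MMMCDXXIX (Roman numeral) → 1000 + 1000 + 1000 + 400 + 10 + 10 + 9 = 3429 (decimal)
Convert 二千八百六十五 (Chinese numeral) → 2×1000 + 8×100 + 6×10 + 5 = 2865 (decimal)
Compute |3429 - 2865| = 564
564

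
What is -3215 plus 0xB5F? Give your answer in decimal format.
Convert 0xB5F (hexadecimal) → 11×256 + 5×16 + 15 = 2911 (decimal)
Compute -3215 + 2911 = -304
-304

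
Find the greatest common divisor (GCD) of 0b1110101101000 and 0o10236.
Convert 0b1110101101000 (binary) → 4096 + 2048 + 1024 + 256 + 64 + 32 + 8 = 7528 (decimal)
Convert 0o10236 (octal) → 1×4096 + 2×64 + 3×8 + 6 = 4254 (decimal)
Compute gcd(7528, 4254) = 2
2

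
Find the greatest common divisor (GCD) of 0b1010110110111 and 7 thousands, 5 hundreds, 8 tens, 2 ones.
Convert 0b1010110110111 (binary) → 4096 + 1024 + 256 + 128 + 32 + 16 + 4 + 2 + 1 = 5559 (decimal)
Convert 7 thousands, 5 hundreds, 8 tens, 2 ones (place-value notation) → 7×1000 + 5×100 + 8×10 + 2 = 7582 (decimal)
Compute gcd(5559, 7582) = 17
17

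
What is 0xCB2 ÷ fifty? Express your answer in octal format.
Convert 0xCB2 (hexadecimal) → 12×256 + 11×16 + 2 = 3250 (decimal)
Convert fifty (English words) → 50 (decimal)
Compute 3250 ÷ 50 = 65
Convert 65 (decimal) → 65 = 1×64 + 1 → 0o101 (octal)
0o101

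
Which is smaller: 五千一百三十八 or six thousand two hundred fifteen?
Convert 五千一百三十八 (Chinese numeral) → 5×1000 + 1×100 + 3×10 + 8 = 5138 (decimal)
Convert six thousand two hundred fifteen (English words) → 6×1000 + 2×100 + 15 = 6215 (decimal)
Compare 5138 vs 6215: smaller = 5138
5138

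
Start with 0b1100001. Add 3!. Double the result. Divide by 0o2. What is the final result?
Convert 0b1100001 (binary) → 64 + 32 + 1 = 97 (decimal)
Start: 97
Convert 3! (factorial) → 6 (decimal)
97 + 6 = 103
103 × 2 = 206
Convert 0o2 (octal) → 2 (decimal)
206 ÷ 2 = 103
103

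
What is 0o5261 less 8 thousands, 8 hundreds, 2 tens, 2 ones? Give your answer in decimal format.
Convert 0o5261 (octal) → 5×512 + 2×64 + 6×8 + 1 = 2737 (decimal)
Convert 8 thousands, 8 hundreds, 2 tens, 2 ones (place-value notation) → 8×1000 + 8×100 + 2×10 + 2 = 8822 (decimal)
Compute 2737 - 8822 = -6085
-6085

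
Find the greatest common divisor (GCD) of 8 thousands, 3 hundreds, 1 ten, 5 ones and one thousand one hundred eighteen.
Convert 8 thousands, 3 hundreds, 1 ten, 5 ones (place-value notation) → 8×1000 + 3×100 + 1×10 + 5 = 8315 (decimal)
Convert one thousand one hundred eighteen (English words) → 1×1000 + 1×100 + 18 = 1118 (decimal)
Compute gcd(8315, 1118) = 1
1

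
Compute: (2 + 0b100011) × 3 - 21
Convert 0b100011 (binary) → 32 + 2 + 1 = 35 (decimal)
Expression in decimal: (2 + 35) × 3 - 21
Parentheses first: 2 + 35 = 37
Multiply: 37 × 3 = 111
Subtract: 111 - 21 = 90
90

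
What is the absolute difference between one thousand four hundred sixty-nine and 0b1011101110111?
Convert one thousand four hundred sixty-nine (English words) → 1×1000 + 4×100 + 69 = 1469 (decimal)
Convert 0b1011101110111 (binary) → 4096 + 1024 + 512 + 256 + 64 + 32 + 16 + 4 + 2 + 1 = 6007 (decimal)
Compute |1469 - 6007| = 4538
4538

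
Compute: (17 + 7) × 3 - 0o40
Convert 0o40 (octal) → 4×8 = 32 (decimal)
Expression in decimal: (17 + 7) × 3 - 32
Parentheses first: 17 + 7 = 24
Multiply: 24 × 3 = 72
Subtract: 72 - 32 = 40
40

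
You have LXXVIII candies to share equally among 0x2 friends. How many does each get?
Convert LXXVIII (Roman numeral) → 50 + 10 + 10 + 5 + 1 + 1 + 1 = 78 (decimal)
Convert 0x2 (hexadecimal) → 2 (decimal)
Compute 78 ÷ 2 = 39
39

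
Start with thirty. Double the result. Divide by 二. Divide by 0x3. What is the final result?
Convert thirty (English words) → 30 (decimal)
Start: 30
30 × 2 = 60
Convert 二 (Chinese numeral) → 2 (decimal)
60 ÷ 2 = 30
Convert 0x3 (hexadecimal) → 3 (decimal)
30 ÷ 3 = 10
10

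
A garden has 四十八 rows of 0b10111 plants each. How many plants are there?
Convert 0b10111 (binary) → 16 + 4 + 2 + 1 = 23 (decimal)
Convert 四十八 (Chinese numeral) → 4×10 + 8 = 48 (decimal)
Compute 23 × 48 = 1104
1104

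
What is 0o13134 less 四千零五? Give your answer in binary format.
Convert 0o13134 (octal) → 1×4096 + 3×512 + 1×64 + 3×8 + 4 = 5724 (decimal)
Convert 四千零五 (Chinese numeral) → 4×1000 + 5 = 4005 (decimal)
Compute 5724 - 4005 = 1719
Convert 1719 (decimal) → 1719 = 1024 + 512 + 128 + 32 + 16 + 4 + 2 + 1 → 0b11010110111 (binary)
0b11010110111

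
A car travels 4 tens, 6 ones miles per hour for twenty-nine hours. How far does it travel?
Convert 4 tens, 6 ones (place-value notation) → 4×10 + 6 = 46 (decimal)
Convert twenty-nine (English words) → 29 (decimal)
Compute 46 × 29 = 1334
1334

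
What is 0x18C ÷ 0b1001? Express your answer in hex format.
Convert 0x18C (hexadecimal) → 1×256 + 8×16 + 12 = 396 (decimal)
Convert 0b1001 (binary) → 8 + 1 = 9 (decimal)
Compute 396 ÷ 9 = 44
Convert 44 (decimal) → 44 = 2×16 + 12 → 0x2C (hexadecimal)
0x2C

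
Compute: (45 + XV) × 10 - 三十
Convert XV (Roman numeral) → 10 + 5 = 15 (decimal)
Convert 三十 (Chinese numeral) → 3×10 = 30 (decimal)
Expression in decimal: (45 + 15) × 10 - 30
Parentheses first: 45 + 15 = 60
Multiply: 60 × 10 = 600
Subtract: 600 - 30 = 570
570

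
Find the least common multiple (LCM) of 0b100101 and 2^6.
Convert 0b100101 (binary) → 32 + 4 + 1 = 37 (decimal)
Convert 2^6 (power) → 64 (decimal)
Compute lcm(37, 64) = 2368
2368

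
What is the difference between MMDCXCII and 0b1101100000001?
Convert MMDCXCII (Roman numeral) → 1000 + 1000 + 500 + 100 + 90 + 1 + 1 = 2692 (decimal)
Convert 0b1101100000001 (binary) → 4096 + 2048 + 512 + 256 + 1 = 6913 (decimal)
Difference: |2692 - 6913| = 4221
4221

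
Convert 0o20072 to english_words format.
Convert 0o20072 (octal) → 2×4096 + 7×8 + 2 = 8250 (decimal)
Convert 8250 (decimal) → 8250 = 8×1000 + 2×100 + 50 → eight thousand two hundred fifty (English words)
eight thousand two hundred fifty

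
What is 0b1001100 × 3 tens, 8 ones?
Convert 0b1001100 (binary) → 64 + 8 + 4 = 76 (decimal)
Convert 3 tens, 8 ones (place-value notation) → 3×10 + 8 = 38 (decimal)
Compute 76 × 38 = 2888
2888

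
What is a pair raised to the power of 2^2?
Convert a pair (colloquial) → 2 (decimal)
Convert 2^2 (power) → 4 (decimal)
Compute 2 ^ 4 = 16
16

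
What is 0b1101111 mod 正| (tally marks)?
Convert 0b1101111 (binary) → 64 + 32 + 8 + 4 + 2 + 1 = 111 (decimal)
Convert 正| (tally marks) → 5 + 1 = 6 (decimal)
Compute 111 mod 6 = 3
3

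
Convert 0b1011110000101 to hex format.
Convert 0b1011110000101 (binary) → 4096 + 1024 + 512 + 256 + 128 + 4 + 1 = 6021 (decimal)
Convert 6021 (decimal) → 6021 = 1×4096 + 7×256 + 8×16 + 5 → 0x1785 (hexadecimal)
0x1785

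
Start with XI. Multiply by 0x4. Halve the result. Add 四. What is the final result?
Convert XI (Roman numeral) → 10 + 1 = 11 (decimal)
Start: 11
Convert 0x4 (hexadecimal) → 4 (decimal)
11 × 4 = 44
44 ÷ 2 = 22
Convert 四 (Chinese numeral) → 4 (decimal)
22 + 4 = 26
26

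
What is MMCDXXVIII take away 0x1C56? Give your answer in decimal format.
Convert MMCDXXVIII (Roman numeral) → 1000 + 1000 + 400 + 10 + 10 + 5 + 1 + 1 + 1 = 2428 (decimal)
Convert 0x1C56 (hexadecimal) → 1×4096 + 12×256 + 5×16 + 6 = 7254 (decimal)
Compute 2428 - 7254 = -4826
-4826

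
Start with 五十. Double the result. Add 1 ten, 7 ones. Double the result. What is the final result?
Convert 五十 (Chinese numeral) → 5×10 = 50 (decimal)
Start: 50
50 × 2 = 100
Convert 1 ten, 7 ones (place-value notation) → 1×10 + 7 = 17 (decimal)
100 + 17 = 117
117 × 2 = 234
234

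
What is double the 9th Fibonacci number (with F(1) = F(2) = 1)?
The 9th Fibonacci number (with F(1) = F(2) = 1): 1, 1, 2, 3, 5, 8, 13, 21, 34 → 34
Compute 34 × 2 = 68
68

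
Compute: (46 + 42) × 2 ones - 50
Convert 2 ones (place-value notation) → 2 (decimal)
Expression in decimal: (46 + 42) × 2 - 50
Parentheses first: 46 + 42 = 88
Multiply: 88 × 2 = 176
Subtract: 176 - 50 = 126
126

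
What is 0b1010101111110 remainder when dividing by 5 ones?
Convert 0b1010101111110 (binary) → 4096 + 1024 + 256 + 64 + 32 + 16 + 8 + 4 + 2 = 5502 (decimal)
Convert 5 ones (place-value notation) → 5 (decimal)
Compute 5502 mod 5 = 2
2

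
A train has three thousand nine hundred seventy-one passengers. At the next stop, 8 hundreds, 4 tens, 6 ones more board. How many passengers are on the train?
Convert three thousand nine hundred seventy-one (English words) → 3×1000 + 9×100 + 71 = 3971 (decimal)
Convert 8 hundreds, 4 tens, 6 ones (place-value notation) → 8×100 + 4×10 + 6 = 846 (decimal)
Compute 3971 + 846 = 4817
4817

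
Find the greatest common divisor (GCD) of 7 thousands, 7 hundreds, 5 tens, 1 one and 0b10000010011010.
Convert 7 thousands, 7 hundreds, 5 tens, 1 one (place-value notation) → 7×1000 + 7×100 + 5×10 + 1 = 7751 (decimal)
Convert 0b10000010011010 (binary) → 8192 + 128 + 16 + 8 + 2 = 8346 (decimal)
Compute gcd(7751, 8346) = 1
1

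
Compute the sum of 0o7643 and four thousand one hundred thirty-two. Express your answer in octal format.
Convert 0o7643 (octal) → 7×512 + 6×64 + 4×8 + 3 = 4003 (decimal)
Convert four thousand one hundred thirty-two (English words) → 4×1000 + 1×100 + 32 = 4132 (decimal)
Compute 4003 + 4132 = 8135
Convert 8135 (decimal) → 8135 = 1×4096 + 7×512 + 7×64 + 7 → 0o17707 (octal)
0o17707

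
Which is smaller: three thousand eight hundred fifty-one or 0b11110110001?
Convert three thousand eight hundred fifty-one (English words) → 3×1000 + 8×100 + 51 = 3851 (decimal)
Convert 0b11110110001 (binary) → 1024 + 512 + 256 + 128 + 32 + 16 + 1 = 1969 (decimal)
Compare 3851 vs 1969: smaller = 1969
1969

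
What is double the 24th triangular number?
The 24th triangular number = 24×25/2 = 300
Compute 300 × 2 = 600
600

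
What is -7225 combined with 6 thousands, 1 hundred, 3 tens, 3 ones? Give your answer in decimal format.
Convert 6 thousands, 1 hundred, 3 tens, 3 ones (place-value notation) → 6×1000 + 1×100 + 3×10 + 3 = 6133 (decimal)
Compute -7225 + 6133 = -1092
-1092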